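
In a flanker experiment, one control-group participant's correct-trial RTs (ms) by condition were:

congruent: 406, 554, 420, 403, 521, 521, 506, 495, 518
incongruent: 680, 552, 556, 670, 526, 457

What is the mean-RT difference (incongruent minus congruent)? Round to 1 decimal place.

90.8 ms

M(congruent) = 4344/9 = 482.667
M(incongruent) = 3441/6 = 573.500
Difference = 573.500 − 482.667 = 90.833 ms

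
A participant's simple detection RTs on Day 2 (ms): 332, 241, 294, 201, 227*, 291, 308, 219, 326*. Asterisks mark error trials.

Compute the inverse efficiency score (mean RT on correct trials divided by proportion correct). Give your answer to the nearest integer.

346 ms

Correct trials (n=7): 332, 241, 294, 201, 291, 308, 219
Mean correct RT = 1886/7 = 269.4286 ms
Proportion correct = 7/9
IES = 269.4286 / (7/9) = 346.408 ms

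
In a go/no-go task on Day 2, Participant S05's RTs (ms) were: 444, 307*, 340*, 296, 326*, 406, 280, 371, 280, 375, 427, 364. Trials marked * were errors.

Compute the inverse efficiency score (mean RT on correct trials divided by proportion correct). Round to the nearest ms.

Correct trials (n=9): 444, 296, 406, 280, 371, 280, 375, 427, 364
Mean correct RT = 3243/9 = 360.3333 ms
Proportion correct = 9/12
IES = 360.3333 / (9/12) = 480.444 ms

480 ms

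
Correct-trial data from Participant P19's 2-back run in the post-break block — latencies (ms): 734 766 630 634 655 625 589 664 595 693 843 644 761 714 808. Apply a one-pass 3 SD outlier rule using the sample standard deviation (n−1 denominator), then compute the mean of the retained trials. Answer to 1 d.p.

n = 15, ΣRT = 10355, M = 690.333
Σ(x−M)² = 84873.33; s = √(84873.33/14) = 77.861
Cutoffs: 690.333 ± 3·77.861 → [456.7, 923.9]
No RTs fall outside the cutoffs; all 15 retained. Mean = 10355/15 = 690.333

690.3 ms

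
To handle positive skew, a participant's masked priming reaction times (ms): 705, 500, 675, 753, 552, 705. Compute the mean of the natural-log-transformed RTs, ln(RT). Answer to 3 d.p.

ln(RT): 6.5582, 6.2146, 6.5147, 6.6241, 6.3135, 6.5582
Σ ln(RT) = 38.7833
Mean = 38.7833/6 = 6.46389

6.464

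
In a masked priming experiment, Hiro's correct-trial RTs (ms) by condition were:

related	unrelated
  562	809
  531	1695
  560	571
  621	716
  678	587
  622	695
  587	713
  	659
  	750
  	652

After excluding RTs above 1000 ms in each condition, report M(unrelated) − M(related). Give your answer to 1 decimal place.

unrelated: exclude 1695
M(related) = 4161/7 = 594.429
M(unrelated) = 6152/9 = 683.556
Difference = 683.556 − 594.429 = 89.127 ms

89.1 ms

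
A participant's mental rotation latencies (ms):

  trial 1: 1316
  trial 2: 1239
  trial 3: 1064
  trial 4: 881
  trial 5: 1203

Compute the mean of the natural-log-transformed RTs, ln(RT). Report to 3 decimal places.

7.030

ln(RT): 7.1824, 7.1221, 6.9698, 6.7811, 7.0926
Σ ln(RT) = 35.1478
Mean = 35.1478/5 = 7.02957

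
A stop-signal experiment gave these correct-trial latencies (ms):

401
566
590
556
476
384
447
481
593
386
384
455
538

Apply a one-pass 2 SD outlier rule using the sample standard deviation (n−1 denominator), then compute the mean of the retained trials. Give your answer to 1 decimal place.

481.3 ms

n = 13, ΣRT = 6257, M = 481.308
Σ(x−M)² = 76622.77; s = √(76622.77/12) = 79.908
Cutoffs: 481.308 ± 2·79.908 → [321.5, 641.1]
No RTs fall outside the cutoffs; all 13 retained. Mean = 6257/13 = 481.308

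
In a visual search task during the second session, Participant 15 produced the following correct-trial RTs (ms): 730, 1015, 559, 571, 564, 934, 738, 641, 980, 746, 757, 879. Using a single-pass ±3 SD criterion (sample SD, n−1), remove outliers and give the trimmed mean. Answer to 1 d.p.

n = 12, ΣRT = 9114, M = 759.500
Σ(x−M)² = 288147.00; s = √(288147.00/11) = 161.849
Cutoffs: 759.500 ± 3·161.849 → [274.0, 1245.0]
No RTs fall outside the cutoffs; all 12 retained. Mean = 9114/12 = 759.500

759.5 ms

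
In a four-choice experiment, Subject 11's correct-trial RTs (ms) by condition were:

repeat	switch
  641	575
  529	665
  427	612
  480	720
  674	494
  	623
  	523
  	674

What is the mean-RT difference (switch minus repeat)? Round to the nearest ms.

M(repeat) = 2751/5 = 550.200
M(switch) = 4886/8 = 610.750
Difference = 610.750 − 550.200 = 60.550 ms

61 ms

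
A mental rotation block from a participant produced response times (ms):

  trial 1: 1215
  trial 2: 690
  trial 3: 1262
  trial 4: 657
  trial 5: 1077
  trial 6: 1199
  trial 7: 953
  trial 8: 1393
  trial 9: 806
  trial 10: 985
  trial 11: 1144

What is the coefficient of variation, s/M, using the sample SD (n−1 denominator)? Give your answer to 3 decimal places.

0.232

n = 11, Σ = 11381, M = 1034.6364
Σ(x−M)² = 576206.545; s = √(576206.545/10) = 240.0430
CV = 240.0430 / 1034.6364 = 0.23201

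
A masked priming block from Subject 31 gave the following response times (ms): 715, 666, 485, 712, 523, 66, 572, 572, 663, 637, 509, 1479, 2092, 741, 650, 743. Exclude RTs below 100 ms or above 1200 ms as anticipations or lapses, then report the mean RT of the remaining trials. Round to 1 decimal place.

Excluded: 66, 1479, 2092
Retained (n=13): Σ = 8188
Mean = 8188/13 = 629.8462

629.8 ms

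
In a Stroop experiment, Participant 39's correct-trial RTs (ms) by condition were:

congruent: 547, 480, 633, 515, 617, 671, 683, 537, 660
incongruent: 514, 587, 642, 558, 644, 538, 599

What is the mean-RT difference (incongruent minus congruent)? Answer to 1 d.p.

-10.5 ms

M(congruent) = 5343/9 = 593.667
M(incongruent) = 4082/7 = 583.143
Difference = 583.143 − 593.667 = -10.524 ms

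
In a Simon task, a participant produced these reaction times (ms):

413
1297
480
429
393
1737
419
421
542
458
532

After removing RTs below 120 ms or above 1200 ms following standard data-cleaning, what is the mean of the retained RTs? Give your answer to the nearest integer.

454 ms

Excluded: 1297, 1737
Retained (n=9): Σ = 4087
Mean = 4087/9 = 454.1111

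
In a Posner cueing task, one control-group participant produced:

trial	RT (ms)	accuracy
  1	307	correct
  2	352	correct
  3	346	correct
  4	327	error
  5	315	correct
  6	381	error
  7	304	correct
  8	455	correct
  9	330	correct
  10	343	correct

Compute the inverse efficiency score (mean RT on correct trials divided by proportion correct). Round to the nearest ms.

430 ms

Correct trials (n=8): 307, 352, 346, 315, 304, 455, 330, 343
Mean correct RT = 2752/8 = 344.0000 ms
Proportion correct = 8/10
IES = 344.0000 / (8/10) = 430.000 ms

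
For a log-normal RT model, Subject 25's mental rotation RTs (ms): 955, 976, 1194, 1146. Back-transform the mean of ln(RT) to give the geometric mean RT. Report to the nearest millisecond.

ln(RT): 6.8617, 6.8835, 7.0851, 7.0440
Mean ln(RT) = 27.8743/4 = 6.96857
Geometric mean = exp(6.96857) = 1062.70 ms

1063 ms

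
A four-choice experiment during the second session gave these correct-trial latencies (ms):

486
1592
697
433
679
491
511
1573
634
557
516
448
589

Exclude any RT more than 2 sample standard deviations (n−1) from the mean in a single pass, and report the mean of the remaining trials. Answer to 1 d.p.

n = 13, ΣRT = 9206, M = 708.154
Σ(x−M)² = 1888351.69; s = √(1888351.69/12) = 396.690
Cutoffs: 708.154 ± 2·396.690 → [-85.2, 1501.5]
Outside: 1573, 1592 → excluded.
Retained (n=11): Σ = 6041, mean = 6041/11 = 549.182

549.2 ms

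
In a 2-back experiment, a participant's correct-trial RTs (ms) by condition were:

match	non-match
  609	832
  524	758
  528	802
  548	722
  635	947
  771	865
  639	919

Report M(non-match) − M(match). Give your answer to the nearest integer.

227 ms

M(match) = 4254/7 = 607.714
M(non-match) = 5845/7 = 835.000
Difference = 835.000 − 607.714 = 227.286 ms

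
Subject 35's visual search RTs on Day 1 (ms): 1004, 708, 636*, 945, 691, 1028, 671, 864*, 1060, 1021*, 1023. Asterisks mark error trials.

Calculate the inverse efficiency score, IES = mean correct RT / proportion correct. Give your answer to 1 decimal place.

1225.5 ms

Correct trials (n=8): 1004, 708, 945, 691, 1028, 671, 1060, 1023
Mean correct RT = 7130/8 = 891.2500 ms
Proportion correct = 8/11
IES = 891.2500 / (8/11) = 1225.469 ms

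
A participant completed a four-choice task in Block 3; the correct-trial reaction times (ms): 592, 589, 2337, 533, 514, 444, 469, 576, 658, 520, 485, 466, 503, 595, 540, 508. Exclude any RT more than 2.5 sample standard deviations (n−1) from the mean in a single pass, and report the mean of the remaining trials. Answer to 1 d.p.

n = 16, ΣRT = 10329, M = 645.562
Σ(x−M)² = 3100539.94; s = √(3100539.94/15) = 454.646
Cutoffs: 645.562 ± 2.5·454.646 → [-491.1, 1782.2]
Outside: 2337 → excluded.
Retained (n=15): Σ = 7992, mean = 7992/15 = 532.800

532.8 ms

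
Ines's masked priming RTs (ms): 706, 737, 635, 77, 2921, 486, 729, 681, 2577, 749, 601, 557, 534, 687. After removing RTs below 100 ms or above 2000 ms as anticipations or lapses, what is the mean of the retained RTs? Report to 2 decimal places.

645.64 ms

Excluded: 77, 2577, 2921
Retained (n=11): Σ = 7102
Mean = 7102/11 = 645.6364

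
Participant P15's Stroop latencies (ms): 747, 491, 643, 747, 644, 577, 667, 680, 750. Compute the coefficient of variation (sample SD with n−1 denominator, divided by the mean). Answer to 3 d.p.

n = 9, Σ = 5946, M = 660.6667
Σ(x−M)² = 59678.000; s = √(59678.000/8) = 86.3698
CV = 86.3698 / 660.6667 = 0.13073

0.131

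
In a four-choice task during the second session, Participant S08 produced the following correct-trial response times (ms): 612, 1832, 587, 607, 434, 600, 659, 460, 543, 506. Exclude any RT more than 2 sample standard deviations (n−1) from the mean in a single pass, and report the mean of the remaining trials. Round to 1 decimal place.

556.4 ms

n = 10, ΣRT = 6840, M = 684.000
Σ(x−M)² = 1510348.00; s = √(1510348.00/9) = 409.654
Cutoffs: 684.000 ± 2·409.654 → [-135.3, 1503.3]
Outside: 1832 → excluded.
Retained (n=9): Σ = 5008, mean = 5008/9 = 556.444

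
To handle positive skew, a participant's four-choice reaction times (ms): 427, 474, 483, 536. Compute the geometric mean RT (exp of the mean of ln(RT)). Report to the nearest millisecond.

ln(RT): 6.0568, 6.1612, 6.1800, 6.2841
Mean ln(RT) = 24.6821/4 = 6.17054
Geometric mean = exp(6.17054) = 478.44 ms

478 ms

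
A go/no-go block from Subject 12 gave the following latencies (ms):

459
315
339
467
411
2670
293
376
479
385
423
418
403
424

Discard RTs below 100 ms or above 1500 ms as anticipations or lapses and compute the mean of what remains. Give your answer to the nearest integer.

Excluded: 2670
Retained (n=13): Σ = 5192
Mean = 5192/13 = 399.3846

399 ms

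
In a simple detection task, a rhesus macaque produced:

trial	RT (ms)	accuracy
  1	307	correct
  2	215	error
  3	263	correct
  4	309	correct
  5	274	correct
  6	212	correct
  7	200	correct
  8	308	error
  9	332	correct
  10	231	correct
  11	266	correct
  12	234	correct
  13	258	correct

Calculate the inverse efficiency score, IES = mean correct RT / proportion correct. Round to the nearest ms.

310 ms

Correct trials (n=11): 307, 263, 309, 274, 212, 200, 332, 231, 266, 234, 258
Mean correct RT = 2886/11 = 262.3636 ms
Proportion correct = 11/13
IES = 262.3636 / (11/13) = 310.066 ms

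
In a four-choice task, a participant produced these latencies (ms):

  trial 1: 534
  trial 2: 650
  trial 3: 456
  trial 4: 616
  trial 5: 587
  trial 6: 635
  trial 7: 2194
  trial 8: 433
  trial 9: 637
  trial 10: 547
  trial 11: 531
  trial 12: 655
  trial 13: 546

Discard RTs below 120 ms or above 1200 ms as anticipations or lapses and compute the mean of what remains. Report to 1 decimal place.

Excluded: 2194
Retained (n=12): Σ = 6827
Mean = 6827/12 = 568.9167

568.9 ms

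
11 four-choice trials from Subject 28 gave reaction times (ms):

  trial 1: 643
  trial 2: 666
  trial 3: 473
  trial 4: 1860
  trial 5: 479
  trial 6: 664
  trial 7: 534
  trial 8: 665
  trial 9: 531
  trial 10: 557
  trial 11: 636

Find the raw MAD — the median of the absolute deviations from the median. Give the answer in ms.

Sorted: 473, 479, 531, 534, 557, 636, 643, 664, 665, 666, 1860 → median = 636
|x − 636|: 7, 30, 163, 1224, 157, 28, 102, 29, 105, 79, 0
Sorted deviations: 0, 7, 28, 29, 30, 79, 102, 105, 157, 163, 1224 → MAD = 79

79 ms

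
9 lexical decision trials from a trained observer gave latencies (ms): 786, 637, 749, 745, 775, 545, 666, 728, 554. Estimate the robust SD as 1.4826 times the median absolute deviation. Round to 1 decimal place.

Sorted: 545, 554, 637, 666, 728, 745, 749, 775, 786 → median = 728
|x − 728| sorted: 0, 17, 21, 47, 58, 62, 91, 174, 183 → MAD = 58
Robust SD ≈ 1.4826 × 58 = 85.991

86.0 ms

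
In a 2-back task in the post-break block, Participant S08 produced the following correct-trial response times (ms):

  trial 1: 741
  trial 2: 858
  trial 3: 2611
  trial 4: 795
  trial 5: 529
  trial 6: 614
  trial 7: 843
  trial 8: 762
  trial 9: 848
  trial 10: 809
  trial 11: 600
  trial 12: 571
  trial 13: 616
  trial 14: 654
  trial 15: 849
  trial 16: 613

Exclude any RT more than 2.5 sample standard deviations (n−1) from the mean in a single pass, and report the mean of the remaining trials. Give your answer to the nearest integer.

713 ms

n = 16, ΣRT = 13313, M = 832.062
Σ(x−M)² = 3568840.94; s = √(3568840.94/15) = 487.773
Cutoffs: 832.062 ± 2.5·487.773 → [-387.4, 2051.5]
Outside: 2611 → excluded.
Retained (n=15): Σ = 10702, mean = 10702/15 = 713.467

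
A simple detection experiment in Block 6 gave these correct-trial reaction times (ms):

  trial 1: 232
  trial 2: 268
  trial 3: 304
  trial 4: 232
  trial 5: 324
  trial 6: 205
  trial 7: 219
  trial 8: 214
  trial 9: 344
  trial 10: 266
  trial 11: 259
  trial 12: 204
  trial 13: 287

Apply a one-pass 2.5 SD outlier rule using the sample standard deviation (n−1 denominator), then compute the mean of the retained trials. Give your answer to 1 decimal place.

258.3 ms

n = 13, ΣRT = 3358, M = 258.308
Σ(x−M)² = 25406.77; s = √(25406.77/12) = 46.013
Cutoffs: 258.308 ± 2.5·46.013 → [143.3, 373.3]
No RTs fall outside the cutoffs; all 13 retained. Mean = 3358/13 = 258.308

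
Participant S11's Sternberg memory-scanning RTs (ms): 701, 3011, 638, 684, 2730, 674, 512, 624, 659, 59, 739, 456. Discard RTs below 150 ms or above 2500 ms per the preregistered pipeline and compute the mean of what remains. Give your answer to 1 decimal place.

Excluded: 59, 2730, 3011
Retained (n=9): Σ = 5687
Mean = 5687/9 = 631.8889

631.9 ms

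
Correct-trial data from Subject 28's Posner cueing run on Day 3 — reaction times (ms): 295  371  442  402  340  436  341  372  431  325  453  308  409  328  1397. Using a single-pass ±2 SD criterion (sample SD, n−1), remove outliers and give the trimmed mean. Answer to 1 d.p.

n = 15, ΣRT = 6650, M = 443.333
Σ(x−M)² = 1011761.33; s = √(1011761.33/14) = 268.828
Cutoffs: 443.333 ± 2·268.828 → [-94.3, 981.0]
Outside: 1397 → excluded.
Retained (n=14): Σ = 5253, mean = 5253/14 = 375.214

375.2 ms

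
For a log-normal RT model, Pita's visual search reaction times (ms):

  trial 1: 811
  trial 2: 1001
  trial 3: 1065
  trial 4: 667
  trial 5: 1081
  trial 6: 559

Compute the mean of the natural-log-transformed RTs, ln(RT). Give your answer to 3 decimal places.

ln(RT): 6.6983, 6.9088, 6.9707, 6.5028, 6.9856, 6.3261
Σ ln(RT) = 40.3923
Mean = 40.3923/6 = 6.73206

6.732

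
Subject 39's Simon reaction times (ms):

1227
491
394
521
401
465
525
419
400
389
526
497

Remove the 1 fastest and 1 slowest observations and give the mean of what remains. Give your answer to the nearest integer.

464 ms

Sorted: 389, 394, 400, 401, 419, 465, 491, 497, 521, 525, 526, 1227
Drop lowest 1 (389) and highest 1 (1227)
Remaining (n=10): Σ = 4639, mean = 4639/10 = 463.900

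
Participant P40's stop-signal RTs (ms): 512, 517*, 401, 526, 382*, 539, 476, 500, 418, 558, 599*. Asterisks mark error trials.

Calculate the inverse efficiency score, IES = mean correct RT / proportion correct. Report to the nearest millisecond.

Correct trials (n=8): 512, 401, 526, 539, 476, 500, 418, 558
Mean correct RT = 3930/8 = 491.2500 ms
Proportion correct = 8/11
IES = 491.2500 / (8/11) = 675.469 ms

675 ms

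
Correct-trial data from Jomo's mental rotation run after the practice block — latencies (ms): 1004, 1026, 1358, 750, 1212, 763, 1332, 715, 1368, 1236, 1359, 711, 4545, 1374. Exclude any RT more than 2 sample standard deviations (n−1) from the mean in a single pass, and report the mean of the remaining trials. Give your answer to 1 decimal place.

1092.9 ms

n = 14, ΣRT = 18753, M = 1339.500
Σ(x−M)² = 11980697.50; s = √(11980697.50/13) = 959.996
Cutoffs: 1339.500 ± 2·959.996 → [-580.5, 3259.5]
Outside: 4545 → excluded.
Retained (n=13): Σ = 14208, mean = 14208/13 = 1092.923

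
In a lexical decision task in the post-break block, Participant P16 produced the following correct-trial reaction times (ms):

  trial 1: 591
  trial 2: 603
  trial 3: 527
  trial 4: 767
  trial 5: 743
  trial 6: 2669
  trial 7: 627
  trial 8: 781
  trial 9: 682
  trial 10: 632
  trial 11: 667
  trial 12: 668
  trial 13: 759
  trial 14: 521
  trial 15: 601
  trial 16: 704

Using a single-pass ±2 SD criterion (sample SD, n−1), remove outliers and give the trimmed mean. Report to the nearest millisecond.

n = 16, ΣRT = 12542, M = 783.875
Σ(x−M)² = 3886247.75; s = √(3886247.75/15) = 509.002
Cutoffs: 783.875 ± 2·509.002 → [-234.1, 1801.9]
Outside: 2669 → excluded.
Retained (n=15): Σ = 9873, mean = 9873/15 = 658.200

658 ms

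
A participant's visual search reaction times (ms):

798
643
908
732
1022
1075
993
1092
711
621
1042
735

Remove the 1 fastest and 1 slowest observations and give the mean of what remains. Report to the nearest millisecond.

Sorted: 621, 643, 711, 732, 735, 798, 908, 993, 1022, 1042, 1075, 1092
Drop lowest 1 (621) and highest 1 (1092)
Remaining (n=10): Σ = 8659, mean = 8659/10 = 865.900

866 ms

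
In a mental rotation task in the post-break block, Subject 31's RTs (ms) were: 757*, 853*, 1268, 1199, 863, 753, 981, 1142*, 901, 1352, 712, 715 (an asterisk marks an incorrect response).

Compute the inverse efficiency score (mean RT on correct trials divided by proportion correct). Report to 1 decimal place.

Correct trials (n=9): 1268, 1199, 863, 753, 981, 901, 1352, 712, 715
Mean correct RT = 8744/9 = 971.5556 ms
Proportion correct = 9/12
IES = 971.5556 / (9/12) = 1295.407 ms

1295.4 ms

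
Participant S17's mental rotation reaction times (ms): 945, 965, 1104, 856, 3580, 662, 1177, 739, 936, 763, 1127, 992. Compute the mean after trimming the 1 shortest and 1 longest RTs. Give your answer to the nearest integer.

960 ms

Sorted: 662, 739, 763, 856, 936, 945, 965, 992, 1104, 1127, 1177, 3580
Drop lowest 1 (662) and highest 1 (3580)
Remaining (n=10): Σ = 9604, mean = 9604/10 = 960.400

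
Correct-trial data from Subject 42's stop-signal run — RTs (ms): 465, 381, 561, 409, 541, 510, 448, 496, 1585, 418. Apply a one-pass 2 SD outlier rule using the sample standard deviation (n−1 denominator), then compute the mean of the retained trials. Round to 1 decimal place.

n = 10, ΣRT = 5814, M = 581.400
Σ(x−M)² = 1149578.40; s = √(1149578.40/9) = 357.395
Cutoffs: 581.400 ± 2·357.395 → [-133.4, 1296.2]
Outside: 1585 → excluded.
Retained (n=9): Σ = 4229, mean = 4229/9 = 469.889

469.9 ms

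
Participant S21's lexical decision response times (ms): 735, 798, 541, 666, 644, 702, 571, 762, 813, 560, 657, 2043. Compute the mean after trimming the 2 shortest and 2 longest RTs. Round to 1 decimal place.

691.9 ms

Sorted: 541, 560, 571, 644, 657, 666, 702, 735, 762, 798, 813, 2043
Drop lowest 2 (541, 560) and highest 2 (813, 2043)
Remaining (n=8): Σ = 5535, mean = 5535/8 = 691.875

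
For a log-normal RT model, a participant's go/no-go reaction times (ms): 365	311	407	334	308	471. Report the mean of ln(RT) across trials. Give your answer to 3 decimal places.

5.891

ln(RT): 5.8999, 5.7398, 6.0088, 5.8111, 5.7301, 6.1549
Σ ln(RT) = 35.3446
Mean = 35.3446/6 = 5.89077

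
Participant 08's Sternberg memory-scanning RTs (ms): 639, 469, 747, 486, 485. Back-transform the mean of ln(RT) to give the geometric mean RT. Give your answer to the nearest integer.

ln(RT): 6.4599, 6.1506, 6.6161, 6.1862, 6.1841
Mean ln(RT) = 31.5969/5 = 6.31939
Geometric mean = exp(6.31939) = 555.23 ms

555 ms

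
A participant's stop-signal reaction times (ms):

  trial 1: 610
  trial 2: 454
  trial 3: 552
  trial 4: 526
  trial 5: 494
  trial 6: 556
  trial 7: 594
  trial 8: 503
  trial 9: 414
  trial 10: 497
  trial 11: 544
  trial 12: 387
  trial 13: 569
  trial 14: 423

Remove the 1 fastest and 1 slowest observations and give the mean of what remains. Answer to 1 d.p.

510.5 ms

Sorted: 387, 414, 423, 454, 494, 497, 503, 526, 544, 552, 556, 569, 594, 610
Drop lowest 1 (387) and highest 1 (610)
Remaining (n=12): Σ = 6126, mean = 6126/12 = 510.500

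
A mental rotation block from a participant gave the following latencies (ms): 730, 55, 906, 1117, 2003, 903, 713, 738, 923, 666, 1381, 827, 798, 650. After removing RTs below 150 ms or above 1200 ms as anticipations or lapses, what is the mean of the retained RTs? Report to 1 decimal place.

Excluded: 55, 1381, 2003
Retained (n=11): Σ = 8971
Mean = 8971/11 = 815.5455

815.5 ms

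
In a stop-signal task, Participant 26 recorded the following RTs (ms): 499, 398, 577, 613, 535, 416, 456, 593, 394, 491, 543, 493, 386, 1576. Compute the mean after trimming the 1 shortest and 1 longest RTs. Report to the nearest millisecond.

501 ms

Sorted: 386, 394, 398, 416, 456, 491, 493, 499, 535, 543, 577, 593, 613, 1576
Drop lowest 1 (386) and highest 1 (1576)
Remaining (n=12): Σ = 6008, mean = 6008/12 = 500.667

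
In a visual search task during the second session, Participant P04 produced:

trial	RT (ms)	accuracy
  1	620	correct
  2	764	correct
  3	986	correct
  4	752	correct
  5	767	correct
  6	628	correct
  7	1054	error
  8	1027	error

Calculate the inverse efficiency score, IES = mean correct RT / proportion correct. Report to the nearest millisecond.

1004 ms

Correct trials (n=6): 620, 764, 986, 752, 767, 628
Mean correct RT = 4517/6 = 752.8333 ms
Proportion correct = 6/8
IES = 752.8333 / (6/8) = 1003.778 ms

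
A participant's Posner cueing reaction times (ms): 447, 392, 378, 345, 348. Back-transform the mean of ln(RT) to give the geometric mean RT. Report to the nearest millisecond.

380 ms

ln(RT): 6.1026, 5.9713, 5.9349, 5.8435, 5.8522
Mean ln(RT) = 29.7045/5 = 5.94089
Geometric mean = exp(5.94089) = 380.27 ms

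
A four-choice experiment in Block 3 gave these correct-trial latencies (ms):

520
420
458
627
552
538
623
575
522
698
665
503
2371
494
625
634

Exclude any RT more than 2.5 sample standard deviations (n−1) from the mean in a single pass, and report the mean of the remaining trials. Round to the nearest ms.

n = 16, ΣRT = 10825, M = 676.562
Σ(x−M)² = 3151985.94; s = √(3151985.94/15) = 458.402
Cutoffs: 676.562 ± 2.5·458.402 → [-469.4, 1822.6]
Outside: 2371 → excluded.
Retained (n=15): Σ = 8454, mean = 8454/15 = 563.600

564 ms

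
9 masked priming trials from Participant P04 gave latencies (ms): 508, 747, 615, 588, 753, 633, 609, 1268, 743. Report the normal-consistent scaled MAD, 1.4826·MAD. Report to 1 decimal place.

Sorted: 508, 588, 609, 615, 633, 743, 747, 753, 1268 → median = 633
|x − 633| sorted: 0, 18, 24, 45, 110, 114, 120, 125, 635 → MAD = 110
Robust SD ≈ 1.4826 × 110 = 163.086

163.1 ms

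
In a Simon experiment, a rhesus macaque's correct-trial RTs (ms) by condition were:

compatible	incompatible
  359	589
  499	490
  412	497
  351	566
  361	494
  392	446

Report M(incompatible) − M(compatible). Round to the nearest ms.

M(compatible) = 2374/6 = 395.667
M(incompatible) = 3082/6 = 513.667
Difference = 513.667 − 395.667 = 118.000 ms

118 ms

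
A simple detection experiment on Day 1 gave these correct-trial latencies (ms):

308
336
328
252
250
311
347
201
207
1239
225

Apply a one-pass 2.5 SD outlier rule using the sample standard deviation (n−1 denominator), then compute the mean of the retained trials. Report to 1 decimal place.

276.5 ms

n = 11, ΣRT = 4004, M = 364.000
Σ(x−M)² = 870018.00; s = √(870018.00/10) = 294.961
Cutoffs: 364.000 ± 2.5·294.961 → [-373.4, 1101.4]
Outside: 1239 → excluded.
Retained (n=10): Σ = 2765, mean = 2765/10 = 276.500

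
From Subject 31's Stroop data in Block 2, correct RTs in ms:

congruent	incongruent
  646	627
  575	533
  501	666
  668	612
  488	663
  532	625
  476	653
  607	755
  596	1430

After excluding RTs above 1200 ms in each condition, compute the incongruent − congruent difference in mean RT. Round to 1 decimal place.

incongruent: exclude 1430
M(congruent) = 5089/9 = 565.444
M(incongruent) = 5134/8 = 641.750
Difference = 641.750 − 565.444 = 76.306 ms

76.3 ms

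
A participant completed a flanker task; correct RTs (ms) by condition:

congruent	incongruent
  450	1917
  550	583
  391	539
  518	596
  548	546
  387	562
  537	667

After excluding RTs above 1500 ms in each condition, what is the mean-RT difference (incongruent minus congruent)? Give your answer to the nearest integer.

99 ms

incongruent: exclude 1917
M(congruent) = 3381/7 = 483.000
M(incongruent) = 3493/6 = 582.167
Difference = 582.167 − 483.000 = 99.167 ms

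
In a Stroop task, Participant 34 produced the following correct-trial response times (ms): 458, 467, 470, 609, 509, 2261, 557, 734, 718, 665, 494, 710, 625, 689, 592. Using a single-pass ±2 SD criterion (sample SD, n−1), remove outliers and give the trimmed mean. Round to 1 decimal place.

592.6 ms

n = 15, ΣRT = 10558, M = 703.867
Σ(x−M)² = 2730111.73; s = √(2730111.73/14) = 441.597
Cutoffs: 703.867 ± 2·441.597 → [-179.3, 1587.1]
Outside: 2261 → excluded.
Retained (n=14): Σ = 8297, mean = 8297/14 = 592.643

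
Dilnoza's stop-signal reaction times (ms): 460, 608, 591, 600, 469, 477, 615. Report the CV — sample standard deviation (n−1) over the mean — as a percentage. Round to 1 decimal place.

13.3%

n = 7, Σ = 3820, M = 545.7143
Σ(x−M)² = 31631.429; s = √(31631.429/6) = 72.6079
CV = 72.6079 / 545.7143 = 0.13305 = 13.305%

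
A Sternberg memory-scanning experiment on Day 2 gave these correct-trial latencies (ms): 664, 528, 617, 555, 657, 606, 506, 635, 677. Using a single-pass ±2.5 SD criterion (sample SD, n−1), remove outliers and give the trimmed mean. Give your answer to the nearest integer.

n = 9, ΣRT = 5445, M = 605.000
Σ(x−M)² = 30644.00; s = √(30644.00/8) = 61.891
Cutoffs: 605.000 ± 2.5·61.891 → [450.3, 759.7]
No RTs fall outside the cutoffs; all 9 retained. Mean = 5445/9 = 605.000

605 ms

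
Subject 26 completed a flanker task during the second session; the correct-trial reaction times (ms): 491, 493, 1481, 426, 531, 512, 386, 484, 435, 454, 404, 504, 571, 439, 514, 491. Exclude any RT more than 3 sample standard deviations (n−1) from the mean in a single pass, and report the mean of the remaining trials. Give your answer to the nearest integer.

476 ms

n = 16, ΣRT = 8616, M = 538.500
Σ(x−M)² = 983220.00; s = √(983220.00/15) = 256.023
Cutoffs: 538.500 ± 3·256.023 → [-229.6, 1306.6]
Outside: 1481 → excluded.
Retained (n=15): Σ = 7135, mean = 7135/15 = 475.667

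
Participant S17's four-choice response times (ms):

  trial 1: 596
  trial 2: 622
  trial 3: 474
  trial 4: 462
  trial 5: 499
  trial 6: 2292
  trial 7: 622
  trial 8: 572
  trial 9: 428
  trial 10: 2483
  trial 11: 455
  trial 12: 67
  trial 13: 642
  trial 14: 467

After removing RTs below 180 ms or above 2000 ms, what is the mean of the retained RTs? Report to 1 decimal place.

530.8 ms

Excluded: 67, 2292, 2483
Retained (n=11): Σ = 5839
Mean = 5839/11 = 530.8182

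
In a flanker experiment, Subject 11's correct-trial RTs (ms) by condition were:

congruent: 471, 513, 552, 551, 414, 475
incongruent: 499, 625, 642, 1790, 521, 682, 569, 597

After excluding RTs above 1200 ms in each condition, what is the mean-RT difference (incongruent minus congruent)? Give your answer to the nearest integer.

95 ms

incongruent: exclude 1790
M(congruent) = 2976/6 = 496.000
M(incongruent) = 4135/7 = 590.714
Difference = 590.714 − 496.000 = 94.714 ms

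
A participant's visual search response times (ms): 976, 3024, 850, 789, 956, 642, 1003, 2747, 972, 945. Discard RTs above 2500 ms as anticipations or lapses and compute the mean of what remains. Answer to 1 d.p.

Excluded: 2747, 3024
Retained (n=8): Σ = 7133
Mean = 7133/8 = 891.6250

891.6 ms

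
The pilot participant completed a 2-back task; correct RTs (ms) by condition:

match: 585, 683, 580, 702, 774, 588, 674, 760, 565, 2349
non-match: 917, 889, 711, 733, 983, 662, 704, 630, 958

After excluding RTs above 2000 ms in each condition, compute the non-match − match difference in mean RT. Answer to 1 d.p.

141.8 ms

match: exclude 2349
M(match) = 5911/9 = 656.778
M(non-match) = 7187/9 = 798.556
Difference = 798.556 − 656.778 = 141.778 ms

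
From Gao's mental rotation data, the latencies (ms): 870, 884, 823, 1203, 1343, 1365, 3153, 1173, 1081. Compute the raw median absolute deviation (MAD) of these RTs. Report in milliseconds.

192 ms

Sorted: 823, 870, 884, 1081, 1173, 1203, 1343, 1365, 3153 → median = 1173
|x − 1173|: 303, 289, 350, 30, 170, 192, 1980, 0, 92
Sorted deviations: 0, 30, 92, 170, 192, 289, 303, 350, 1980 → MAD = 192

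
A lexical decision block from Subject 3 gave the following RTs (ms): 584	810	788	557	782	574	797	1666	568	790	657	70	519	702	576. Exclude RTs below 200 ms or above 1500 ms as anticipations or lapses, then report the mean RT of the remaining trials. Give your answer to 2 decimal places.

Excluded: 70, 1666
Retained (n=13): Σ = 8704
Mean = 8704/13 = 669.5385

669.54 ms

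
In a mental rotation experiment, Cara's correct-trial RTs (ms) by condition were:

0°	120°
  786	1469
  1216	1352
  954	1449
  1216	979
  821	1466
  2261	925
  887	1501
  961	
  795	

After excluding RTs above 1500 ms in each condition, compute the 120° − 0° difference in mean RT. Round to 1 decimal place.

0°: exclude 2261
120°: exclude 1501
M(0°) = 7636/8 = 954.500
M(120°) = 7640/6 = 1273.333
Difference = 1273.333 − 954.500 = 318.833 ms

318.8 ms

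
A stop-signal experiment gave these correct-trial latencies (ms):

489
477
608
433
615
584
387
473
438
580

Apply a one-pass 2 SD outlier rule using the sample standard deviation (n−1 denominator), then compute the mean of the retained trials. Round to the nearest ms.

508 ms

n = 10, ΣRT = 5084, M = 508.400
Σ(x−M)² = 60120.40; s = √(60120.40/9) = 81.732
Cutoffs: 508.400 ± 2·81.732 → [344.9, 671.9]
No RTs fall outside the cutoffs; all 10 retained. Mean = 5084/10 = 508.400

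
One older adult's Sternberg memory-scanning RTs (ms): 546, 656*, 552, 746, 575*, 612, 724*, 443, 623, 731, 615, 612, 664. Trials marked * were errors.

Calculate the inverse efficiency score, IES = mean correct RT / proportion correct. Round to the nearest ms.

Correct trials (n=10): 546, 552, 746, 612, 443, 623, 731, 615, 612, 664
Mean correct RT = 6144/10 = 614.4000 ms
Proportion correct = 10/13
IES = 614.4000 / (10/13) = 798.720 ms

799 ms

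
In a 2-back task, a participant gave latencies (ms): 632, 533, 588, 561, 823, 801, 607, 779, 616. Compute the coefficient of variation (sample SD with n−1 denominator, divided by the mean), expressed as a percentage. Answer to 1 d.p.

n = 9, Σ = 5940, M = 660.0000
Σ(x−M)² = 97254.000; s = √(97254.000/8) = 110.2577
CV = 110.2577 / 660.0000 = 0.16706 = 16.706%

16.7%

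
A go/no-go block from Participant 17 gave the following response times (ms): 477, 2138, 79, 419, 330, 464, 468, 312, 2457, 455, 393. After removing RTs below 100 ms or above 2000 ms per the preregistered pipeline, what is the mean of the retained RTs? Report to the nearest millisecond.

Excluded: 79, 2138, 2457
Retained (n=8): Σ = 3318
Mean = 3318/8 = 414.7500

415 ms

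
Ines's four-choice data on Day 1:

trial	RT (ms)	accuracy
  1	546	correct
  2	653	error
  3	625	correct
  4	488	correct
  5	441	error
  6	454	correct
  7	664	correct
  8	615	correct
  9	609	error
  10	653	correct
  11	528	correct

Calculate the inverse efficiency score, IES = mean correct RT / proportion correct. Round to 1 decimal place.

Correct trials (n=8): 546, 625, 488, 454, 664, 615, 653, 528
Mean correct RT = 4573/8 = 571.6250 ms
Proportion correct = 8/11
IES = 571.6250 / (8/11) = 785.984 ms

786.0 ms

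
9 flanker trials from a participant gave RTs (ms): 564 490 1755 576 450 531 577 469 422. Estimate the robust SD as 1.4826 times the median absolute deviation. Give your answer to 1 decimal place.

Sorted: 422, 450, 469, 490, 531, 564, 576, 577, 1755 → median = 531
|x − 531| sorted: 0, 33, 41, 45, 46, 62, 81, 109, 1224 → MAD = 46
Robust SD ≈ 1.4826 × 46 = 68.200

68.2 ms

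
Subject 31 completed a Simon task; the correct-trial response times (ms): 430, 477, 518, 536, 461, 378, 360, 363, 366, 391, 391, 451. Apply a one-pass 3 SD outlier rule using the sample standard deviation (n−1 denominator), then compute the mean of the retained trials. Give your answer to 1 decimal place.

n = 12, ΣRT = 5122, M = 426.833
Σ(x−M)² = 41701.67; s = √(41701.67/11) = 61.572
Cutoffs: 426.833 ± 3·61.572 → [242.1, 611.5]
No RTs fall outside the cutoffs; all 12 retained. Mean = 5122/12 = 426.833

426.8 ms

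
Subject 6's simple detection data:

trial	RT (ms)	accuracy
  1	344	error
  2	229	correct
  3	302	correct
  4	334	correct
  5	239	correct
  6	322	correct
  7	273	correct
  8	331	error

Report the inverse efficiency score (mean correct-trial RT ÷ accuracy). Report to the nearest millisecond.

Correct trials (n=6): 229, 302, 334, 239, 322, 273
Mean correct RT = 1699/6 = 283.1667 ms
Proportion correct = 6/8
IES = 283.1667 / (6/8) = 377.556 ms

378 ms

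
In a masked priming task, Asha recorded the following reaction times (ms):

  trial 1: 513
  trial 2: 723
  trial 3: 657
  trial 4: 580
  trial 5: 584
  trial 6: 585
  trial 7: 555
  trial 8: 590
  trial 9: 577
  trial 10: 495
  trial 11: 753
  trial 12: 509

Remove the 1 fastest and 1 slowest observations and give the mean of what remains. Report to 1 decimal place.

Sorted: 495, 509, 513, 555, 577, 580, 584, 585, 590, 657, 723, 753
Drop lowest 1 (495) and highest 1 (753)
Remaining (n=10): Σ = 5873, mean = 5873/10 = 587.300

587.3 ms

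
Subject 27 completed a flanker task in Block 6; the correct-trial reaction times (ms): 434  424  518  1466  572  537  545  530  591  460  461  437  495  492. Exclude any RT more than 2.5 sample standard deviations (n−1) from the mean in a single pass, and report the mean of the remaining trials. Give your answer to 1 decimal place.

n = 14, ΣRT = 7962, M = 568.714
Σ(x−M)² = 902446.86; s = √(902446.86/13) = 263.475
Cutoffs: 568.714 ± 2.5·263.475 → [-90.0, 1227.4]
Outside: 1466 → excluded.
Retained (n=13): Σ = 6496, mean = 6496/13 = 499.692

499.7 ms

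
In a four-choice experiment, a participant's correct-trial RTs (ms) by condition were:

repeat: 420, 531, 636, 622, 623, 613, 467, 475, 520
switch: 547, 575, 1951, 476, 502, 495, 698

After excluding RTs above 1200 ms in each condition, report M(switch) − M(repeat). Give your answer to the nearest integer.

switch: exclude 1951
M(repeat) = 4907/9 = 545.222
M(switch) = 3293/6 = 548.833
Difference = 548.833 − 545.222 = 3.611 ms

4 ms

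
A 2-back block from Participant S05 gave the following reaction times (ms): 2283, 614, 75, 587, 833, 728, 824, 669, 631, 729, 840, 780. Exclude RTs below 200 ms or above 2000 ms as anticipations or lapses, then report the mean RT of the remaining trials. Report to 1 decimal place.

723.5 ms

Excluded: 75, 2283
Retained (n=10): Σ = 7235
Mean = 7235/10 = 723.5000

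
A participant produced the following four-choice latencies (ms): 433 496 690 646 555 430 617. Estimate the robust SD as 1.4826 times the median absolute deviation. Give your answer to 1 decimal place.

134.9 ms

Sorted: 430, 433, 496, 555, 617, 646, 690 → median = 555
|x − 555| sorted: 0, 59, 62, 91, 122, 125, 135 → MAD = 91
Robust SD ≈ 1.4826 × 91 = 134.917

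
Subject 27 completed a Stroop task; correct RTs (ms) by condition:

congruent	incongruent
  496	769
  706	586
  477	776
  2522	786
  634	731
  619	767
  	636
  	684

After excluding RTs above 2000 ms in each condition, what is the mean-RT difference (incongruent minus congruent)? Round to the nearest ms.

congruent: exclude 2522
M(congruent) = 2932/5 = 586.400
M(incongruent) = 5735/8 = 716.875
Difference = 716.875 − 586.400 = 130.475 ms

130 ms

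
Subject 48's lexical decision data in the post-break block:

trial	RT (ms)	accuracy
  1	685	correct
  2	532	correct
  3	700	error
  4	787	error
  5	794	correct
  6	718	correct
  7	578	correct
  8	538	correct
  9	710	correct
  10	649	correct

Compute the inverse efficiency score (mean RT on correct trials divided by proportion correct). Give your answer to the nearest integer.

Correct trials (n=8): 685, 532, 794, 718, 578, 538, 710, 649
Mean correct RT = 5204/8 = 650.5000 ms
Proportion correct = 8/10
IES = 650.5000 / (8/10) = 813.125 ms

813 ms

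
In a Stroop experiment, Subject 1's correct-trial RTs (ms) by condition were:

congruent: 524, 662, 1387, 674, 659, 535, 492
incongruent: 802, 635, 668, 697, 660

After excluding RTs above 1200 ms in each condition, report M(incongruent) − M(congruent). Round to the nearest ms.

congruent: exclude 1387
M(congruent) = 3546/6 = 591.000
M(incongruent) = 3462/5 = 692.400
Difference = 692.400 − 591.000 = 101.400 ms

101 ms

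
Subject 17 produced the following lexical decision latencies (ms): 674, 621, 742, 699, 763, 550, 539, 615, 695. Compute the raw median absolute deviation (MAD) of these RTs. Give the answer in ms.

59 ms

Sorted: 539, 550, 615, 621, 674, 695, 699, 742, 763 → median = 674
|x − 674|: 0, 53, 68, 25, 89, 124, 135, 59, 21
Sorted deviations: 0, 21, 25, 53, 59, 68, 89, 124, 135 → MAD = 59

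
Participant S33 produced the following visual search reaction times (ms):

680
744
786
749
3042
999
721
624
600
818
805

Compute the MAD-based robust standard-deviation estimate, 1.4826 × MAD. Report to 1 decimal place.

Sorted: 600, 624, 680, 721, 744, 749, 786, 805, 818, 999, 3042 → median = 749
|x − 749| sorted: 0, 5, 28, 37, 56, 69, 69, 125, 149, 250, 2293 → MAD = 69
Robust SD ≈ 1.4826 × 69 = 102.299

102.3 ms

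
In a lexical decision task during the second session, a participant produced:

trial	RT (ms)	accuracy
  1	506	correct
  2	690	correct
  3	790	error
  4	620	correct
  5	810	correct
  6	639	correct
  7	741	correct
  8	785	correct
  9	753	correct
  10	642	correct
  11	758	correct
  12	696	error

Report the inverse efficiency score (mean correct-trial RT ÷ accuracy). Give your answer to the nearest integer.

Correct trials (n=10): 506, 690, 620, 810, 639, 741, 785, 753, 642, 758
Mean correct RT = 6944/10 = 694.4000 ms
Proportion correct = 10/12
IES = 694.4000 / (10/12) = 833.280 ms

833 ms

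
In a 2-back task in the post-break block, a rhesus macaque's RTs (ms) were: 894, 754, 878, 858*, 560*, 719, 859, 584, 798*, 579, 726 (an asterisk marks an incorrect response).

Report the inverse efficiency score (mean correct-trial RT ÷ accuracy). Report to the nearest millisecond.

Correct trials (n=8): 894, 754, 878, 719, 859, 584, 579, 726
Mean correct RT = 5993/8 = 749.1250 ms
Proportion correct = 8/11
IES = 749.1250 / (8/11) = 1030.047 ms

1030 ms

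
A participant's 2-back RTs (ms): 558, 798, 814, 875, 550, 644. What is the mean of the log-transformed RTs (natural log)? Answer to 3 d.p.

6.543

ln(RT): 6.3244, 6.6821, 6.7020, 6.7742, 6.3099, 6.4677
Σ ln(RT) = 39.2603
Mean = 39.2603/6 = 6.54338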